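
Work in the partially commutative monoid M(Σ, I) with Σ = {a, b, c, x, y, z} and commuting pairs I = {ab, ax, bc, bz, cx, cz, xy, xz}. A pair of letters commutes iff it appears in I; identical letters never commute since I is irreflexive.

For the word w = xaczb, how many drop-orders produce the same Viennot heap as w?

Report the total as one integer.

#0=x has no predecessor
#1=a has no predecessor
#2=c depends on [1:a]
#3=z depends on [1:a]
#4=b depends on [0:x]
sources: [0:x, 1:a]
N(rest) = Σ N(rest − s) over sources s of rest; N(one piece) = 1:
  size 1 → [2]=1  [3]=1  [4]=1
  size 2 → [0,4]=1  [2,3]=2  [2,4]=2  [3,4]=2
  size 3 → [0,2,4]=3  [0,3,4]=3  [1,2,3]=2  [2,3,4]=6
  first=0(x) contributes 8
  first=1(a) contributes 12
|[w]| = 20

20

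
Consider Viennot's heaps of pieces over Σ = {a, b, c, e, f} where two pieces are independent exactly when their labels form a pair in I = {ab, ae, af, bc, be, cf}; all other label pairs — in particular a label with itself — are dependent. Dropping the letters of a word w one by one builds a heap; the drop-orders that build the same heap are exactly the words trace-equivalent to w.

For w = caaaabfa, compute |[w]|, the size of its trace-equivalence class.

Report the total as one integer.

0(c) covers ∅
1(a) covers 0:c
2(a) covers 1:a
3(a) covers 2:a
4(a) covers 3:a
5(b) covers ∅
6(f) covers 5:b
7(a) covers 4:a
floor of heap: 0:c, 5:b
completions by unplaced set U, small U first (add the entries for U minus each lowest piece of U):
  |U|=1: {6}:1  {7}:1
  |U|=2: {4,7}:1  {5,6}:1  {6,7}:2
  |U|=3: {3,4,7}:1  {4,6,7}:3  {5,6,7}:3
  |U|=4: {2,3,4,7}:1  {3,4,6,7}:4  {4,5,6,7}:6
  |U|=5: {1,2,3,4,7}:1  {2,3,4,6,7}:5  {3,4,5,6,7}:10
  |U|=6: {0,1,2,3,4,7}:1  {1,2,3,4,6,7}:6  {2,3,4,5,6,7}:15
  start at 0(c): 21
  start at 5(b): 7
sum over floor = 28

28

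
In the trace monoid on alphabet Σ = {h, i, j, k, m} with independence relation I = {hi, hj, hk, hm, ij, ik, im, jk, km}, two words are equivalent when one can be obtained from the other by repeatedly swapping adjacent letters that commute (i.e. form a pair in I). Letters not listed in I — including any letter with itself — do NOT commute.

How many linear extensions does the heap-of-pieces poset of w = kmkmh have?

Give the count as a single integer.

0(k) covers ∅
1(m) covers ∅
2(k) covers 0:k
3(m) covers 1:m
4(h) covers ∅
floor of heap: 0:k, 1:m, 4:h
completions by unplaced set U, small U first (add the entries for U minus each lowest piece of U):
  |U|=1: {2}:1  {3}:1  {4}:1
  |U|=2: {0,2}:1  {1,3}:1  {2,3}:2  {2,4}:2  {3,4}:2
  |U|=3: {0,2,3}:3  {0,2,4}:3  {1,2,3}:3  {1,3,4}:3  {2,3,4}:6
  start at 0(k): 12
  start at 1(m): 12
  start at 4(h): 6
sum over floor = 30

30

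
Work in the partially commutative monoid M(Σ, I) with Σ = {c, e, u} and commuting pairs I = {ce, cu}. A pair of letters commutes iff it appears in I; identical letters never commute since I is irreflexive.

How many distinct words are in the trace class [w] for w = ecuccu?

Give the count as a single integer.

#0=e has no predecessor
#1=c has no predecessor
#2=u depends on [0:e]
#3=c depends on [1:c]
#4=c depends on [3:c]
#5=u depends on [2:u]
sources: [0:e, 1:c]
N(rest) = Σ N(rest − s) over sources s of rest; N(one piece) = 1:
  size 1 → [4]=1  [5]=1
  size 2 → [2,5]=1  [3,4]=1  [4,5]=2
  size 3 → [0,2,5]=1  [1,3,4]=1  [2,4,5]=3  [3,4,5]=3
  size 4 → [0,2,4,5]=4  [1,3,4,5]=4  [2,3,4,5]=6
  first=0(e) contributes 10
  first=1(c) contributes 10
|[w]| = 20

20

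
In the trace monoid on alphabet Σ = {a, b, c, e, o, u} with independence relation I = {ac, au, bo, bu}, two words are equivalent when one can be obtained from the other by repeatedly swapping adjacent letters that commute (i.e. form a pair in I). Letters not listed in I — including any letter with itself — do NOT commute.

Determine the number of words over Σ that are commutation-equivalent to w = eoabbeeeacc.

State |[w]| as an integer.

drop 0:e onto floor
drop 1:o onto {0:e}
drop 2:a onto {1:o}
drop 3:b onto {2:a}
drop 4:b onto {3:b}
drop 5:e onto {4:b}
drop 6:e onto {5:e}
drop 7:e onto {6:e}
drop 8:a onto {7:e}
drop 9:c onto {7:e}
drop 10:c onto {9:c}
ground layer = {0:e}
drop-orders for the pieces not yet dropped (sum over which currently-grounded one goes next):
  1 to go: {8} 1  {10} 1
  2 to go: {8,10} 2  {9,10} 1
  3 to go: {8,9,10} 3
  4 to go: {7,8,9,10} 3
  5 to go: {6,7,8,9,10} 3
  6 to go: {5,6,7,8,9,10} 3
  7 to go: {4,5,6,7,8,9,10} 3
  8 to go: {3,4,5,6,7,8,9,10} 3
  9 to go: {2,3,4,5,6,7,8,9,10} 3
  if 0:e drops first: 3 orders

3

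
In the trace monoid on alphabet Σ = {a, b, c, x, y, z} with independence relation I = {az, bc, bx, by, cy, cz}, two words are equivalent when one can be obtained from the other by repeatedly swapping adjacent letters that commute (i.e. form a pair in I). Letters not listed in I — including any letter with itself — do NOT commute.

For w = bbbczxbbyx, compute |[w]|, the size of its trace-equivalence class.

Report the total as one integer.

55

drop 0:b onto floor
drop 1:b onto {0:b}
drop 2:b onto {1:b}
drop 3:c onto floor
drop 4:z onto {2:b}
drop 5:x onto {3:c, 4:z}
drop 6:b onto {4:z}
drop 7:b onto {6:b}
drop 8:y onto {5:x}
drop 9:x onto {8:y}
ground layer = {0:b, 3:c}
drop-orders for the pieces not yet dropped (sum over which currently-grounded one goes next):
  1 to go: {7} 1  {9} 1
  2 to go: {6,7} 1  {7,9} 2  {8,9} 1
  3 to go: {5,8,9} 1  {6,7,9} 3  {7,8,9} 3
  4 to go: {3,5,8,9} 1  {5,7,8,9} 4  {6,7,8,9} 6
  5 to go: {3,5,7,8,9} 5  {5,6,7,8,9} 10
  6 to go: {3,5,6,7,8,9} 15  {4,5,6,7,8,9} 10
  7 to go: {2,4,5,6,7,8,9} 10  {3,4,5,6,7,8,9} 25
  8 to go: {1,2,4,5,6,7,8,9} 10  {2,3,4,5,6,7,8,9} 35
  if 0:b drops first: 45 orders
  if 3:c drops first: 10 orders
heap linearizations: 55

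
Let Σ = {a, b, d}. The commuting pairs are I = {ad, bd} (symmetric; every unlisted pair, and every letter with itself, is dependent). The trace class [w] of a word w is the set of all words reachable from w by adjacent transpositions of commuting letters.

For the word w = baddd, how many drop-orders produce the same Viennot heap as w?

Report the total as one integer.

10

#0=b has no predecessor
#1=a depends on [0:b]
#2=d has no predecessor
#3=d depends on [2:d]
#4=d depends on [3:d]
sources: [0:b, 2:d]
N(rest) = Σ N(rest − s) over sources s of rest; N(one piece) = 1:
  size 1 → [1]=1  [4]=1
  size 2 → [0,1]=1  [1,4]=2  [3,4]=1
  size 3 → [0,1,4]=3  [1,3,4]=3  [2,3,4]=1
  first=0(b) contributes 4
  first=2(d) contributes 6
|[w]| = 10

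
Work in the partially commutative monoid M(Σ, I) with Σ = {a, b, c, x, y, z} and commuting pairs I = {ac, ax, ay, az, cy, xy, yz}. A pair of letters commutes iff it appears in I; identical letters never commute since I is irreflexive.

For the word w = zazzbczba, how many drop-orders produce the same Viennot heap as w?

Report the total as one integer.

piece 0:z — minimal
piece 1:a — minimal
piece 2:z rests on {0:z}
piece 3:z rests on {2:z}
piece 4:b rests on {1:a, 3:z}
piece 5:c rests on {4:b}
piece 6:z rests on {5:c}
piece 7:b rests on {6:z}
piece 8:a rests on {7:b}
minimal pieces: {0:z, 1:a}
ways to finish when only these pieces remain (= sum over removing one remaining piece with nothing left below it):
  1 left: {8}→1
  2 left: {7,8}→1
  3 left: {6,7,8}→1
  4 left: {5,6,7,8}→1
  5 left: {4,5,6,7,8}→1
  6 left: {1,4,5,6,7,8}→1  {3,4,5,6,7,8}→1
  7 left: {1,3,4,5,6,7,8}→2  {2,3,4,5,6,7,8}→1
  placing 0:z first → 3 extensions
  placing 1:a first → 1 extensions
total linear extensions = 4

4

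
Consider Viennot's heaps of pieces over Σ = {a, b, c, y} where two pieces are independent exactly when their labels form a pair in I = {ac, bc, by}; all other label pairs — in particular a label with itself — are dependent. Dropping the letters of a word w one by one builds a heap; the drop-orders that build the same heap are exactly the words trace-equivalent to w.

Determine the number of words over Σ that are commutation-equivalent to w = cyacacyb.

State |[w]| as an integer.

16

piece 0:c — minimal
piece 1:y rests on {0:c}
piece 2:a rests on {1:y}
piece 3:c rests on {1:y}
piece 4:a rests on {2:a}
piece 5:c rests on {3:c}
piece 6:y rests on {4:a, 5:c}
piece 7:b rests on {4:a}
minimal pieces: {0:c}
ways to finish when only these pieces remain (= sum over removing one remaining piece with nothing left below it):
  1 left: {6}→1  {7}→1
  2 left: {5,6}→1  {6,7}→2
  3 left: {3,5,6}→1  {4,6,7}→2  {5,6,7}→3
  4 left: {2,4,6,7}→2  {3,5,6,7}→4  {4,5,6,7}→5
  5 left: {2,4,5,6,7}→7  {3,4,5,6,7}→9
  6 left: {2,3,4,5,6,7}→16
  placing 0:c first → 16 extensions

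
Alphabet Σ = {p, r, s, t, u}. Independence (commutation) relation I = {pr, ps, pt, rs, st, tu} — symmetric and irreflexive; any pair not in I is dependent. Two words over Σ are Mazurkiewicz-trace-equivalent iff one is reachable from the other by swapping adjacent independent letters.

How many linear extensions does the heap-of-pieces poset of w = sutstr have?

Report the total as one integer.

16

drop 0:s onto floor
drop 1:u onto {0:s}
drop 2:t onto floor
drop 3:s onto {1:u}
drop 4:t onto {2:t}
drop 5:r onto {1:u, 4:t}
ground layer = {0:s, 2:t}
drop-orders for the pieces not yet dropped (sum over which currently-grounded one goes next):
  1 to go: {3} 1  {5} 1
  2 to go: {3,5} 2  {4,5} 1
  3 to go: {1,3,5} 2  {2,4,5} 1  {3,4,5} 3
  4 to go: {0,1,3,5} 2  {1,3,4,5} 5  {2,3,4,5} 4
  if 0:s drops first: 9 orders
  if 2:t drops first: 7 orders
heap linearizations: 16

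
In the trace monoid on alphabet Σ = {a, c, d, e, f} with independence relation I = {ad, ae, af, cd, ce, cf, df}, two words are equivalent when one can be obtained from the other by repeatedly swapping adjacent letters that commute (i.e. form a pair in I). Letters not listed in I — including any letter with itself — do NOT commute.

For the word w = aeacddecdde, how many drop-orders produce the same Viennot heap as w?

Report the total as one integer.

330

drop 0:a onto floor
drop 1:e onto floor
drop 2:a onto {0:a}
drop 3:c onto {2:a}
drop 4:d onto {1:e}
drop 5:d onto {4:d}
drop 6:e onto {5:d}
drop 7:c onto {3:c}
drop 8:d onto {6:e}
drop 9:d onto {8:d}
drop 10:e onto {9:d}
ground layer = {0:a, 1:e}
drop-orders for the pieces not yet dropped (sum over which currently-grounded one goes next):
  1 to go: {7} 1  {10} 1
  2 to go: {3,7} 1  {7,10} 2  {9,10} 1
  3 to go: {2,3,7} 1  {3,7,10} 3  {7,9,10} 3  {8,9,10} 1
  4 to go: {0,2,3,7} 1  {2,3,7,10} 4  {3,7,9,10} 6  {6,8,9,10} 1  {7,8,9,10} 4
  5 to go: {0,2,3,7,10} 5  {2,3,7,9,10} 10  {3,7,8,9,10} 10  {5,6,8,9,10} 1  {6,7,8,9,10} 5
  6 to go: {0,2,3,7,9,10} 15  {2,3,7,8,9,10} 20  {3,6,7,8,9,10} 15  {4,5,6,8,9,10} 1  {5,6,7,8,9,10} 6
  7 to go: {0,2,3,7,8,9,10} 35  {1,4,5,6,8,9,10} 1  {2,3,6,7,8,9,10} 35  {3,5,6,7,8,9,10} 21  {4,5,6,7,8,9,10} 7
  8 to go: {0,2,3,6,7,8,9,10} 70  {1,4,5,6,7,8,9,10} 8  {2,3,5,6,7,8,9,10} 56  {3,4,5,6,7,8,9,10} 28
  9 to go: {0,2,3,5,6,7,8,9,10} 126  {1,3,4,5,6,7,8,9,10} 36  {2,3,4,5,6,7,8,9,10} 84
  if 0:a drops first: 120 orders
  if 1:e drops first: 210 orders
heap linearizations: 330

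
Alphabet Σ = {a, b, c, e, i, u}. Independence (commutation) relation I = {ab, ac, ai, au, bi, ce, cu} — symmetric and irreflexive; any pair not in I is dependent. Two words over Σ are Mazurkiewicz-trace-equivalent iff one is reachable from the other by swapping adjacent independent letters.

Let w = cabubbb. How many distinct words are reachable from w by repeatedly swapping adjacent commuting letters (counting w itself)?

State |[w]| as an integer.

7

#0=c has no predecessor
#1=a has no predecessor
#2=b depends on [0:c]
#3=u depends on [2:b]
#4=b depends on [3:u]
#5=b depends on [4:b]
#6=b depends on [5:b]
sources: [0:c, 1:a]
N(rest) = Σ N(rest − s) over sources s of rest; N(one piece) = 1:
  size 1 → [1]=1  [6]=1
  size 2 → [1,6]=2  [5,6]=1
  size 3 → [1,5,6]=3  [4,5,6]=1
  size 4 → [1,4,5,6]=4  [3,4,5,6]=1
  size 5 → [1,3,4,5,6]=5  [2,3,4,5,6]=1
  first=0(c) contributes 6
  first=1(a) contributes 1
|[w]| = 7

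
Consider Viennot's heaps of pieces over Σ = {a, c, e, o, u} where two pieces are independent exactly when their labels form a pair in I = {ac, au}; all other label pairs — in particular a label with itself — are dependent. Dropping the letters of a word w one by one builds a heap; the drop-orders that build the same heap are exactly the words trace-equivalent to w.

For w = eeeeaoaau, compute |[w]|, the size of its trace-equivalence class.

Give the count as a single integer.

3

drop 0:e onto floor
drop 1:e onto {0:e}
drop 2:e onto {1:e}
drop 3:e onto {2:e}
drop 4:a onto {3:e}
drop 5:o onto {4:a}
drop 6:a onto {5:o}
drop 7:a onto {6:a}
drop 8:u onto {5:o}
ground layer = {0:e}
drop-orders for the pieces not yet dropped (sum over which currently-grounded one goes next):
  1 to go: {7} 1  {8} 1
  2 to go: {6,7} 1  {7,8} 2
  3 to go: {6,7,8} 3
  4 to go: {5,6,7,8} 3
  5 to go: {4,5,6,7,8} 3
  6 to go: {3,4,5,6,7,8} 3
  7 to go: {2,3,4,5,6,7,8} 3
  if 0:e drops first: 3 orders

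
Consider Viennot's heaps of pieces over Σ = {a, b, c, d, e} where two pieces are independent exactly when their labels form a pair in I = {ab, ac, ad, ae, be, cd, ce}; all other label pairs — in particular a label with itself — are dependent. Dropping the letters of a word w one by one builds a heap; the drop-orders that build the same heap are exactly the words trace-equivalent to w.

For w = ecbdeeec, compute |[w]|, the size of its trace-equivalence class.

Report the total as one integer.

16

piece 0:e — minimal
piece 1:c — minimal
piece 2:b rests on {1:c}
piece 3:d rests on {0:e, 2:b}
piece 4:e rests on {3:d}
piece 5:e rests on {4:e}
piece 6:e rests on {5:e}
piece 7:c rests on {2:b}
minimal pieces: {0:e, 1:c}
ways to finish when only these pieces remain (= sum over removing one remaining piece with nothing left below it):
  1 left: {6}→1  {7}→1
  2 left: {5,6}→1  {6,7}→2
  3 left: {4,5,6}→1  {5,6,7}→3
  4 left: {3,4,5,6}→1  {4,5,6,7}→4
  5 left: {0,3,4,5,6}→1  {3,4,5,6,7}→5
  6 left: {0,3,4,5,6,7}→6  {2,3,4,5,6,7}→5
  placing 0:e first → 5 extensions
  placing 1:c first → 11 extensions
total linear extensions = 16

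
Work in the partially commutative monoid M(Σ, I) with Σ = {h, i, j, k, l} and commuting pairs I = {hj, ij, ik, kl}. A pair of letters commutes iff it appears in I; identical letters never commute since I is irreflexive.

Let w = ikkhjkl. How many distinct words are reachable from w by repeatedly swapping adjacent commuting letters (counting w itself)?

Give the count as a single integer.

drop 0:i onto floor
drop 1:k onto floor
drop 2:k onto {1:k}
drop 3:h onto {0:i, 2:k}
drop 4:j onto {2:k}
drop 5:k onto {3:h, 4:j}
drop 6:l onto {3:h, 4:j}
ground layer = {0:i, 1:k}
drop-orders for the pieces not yet dropped (sum over which currently-grounded one goes next):
  1 to go: {5} 1  {6} 1
  2 to go: {5,6} 2
  3 to go: {3,5,6} 2  {4,5,6} 2
  4 to go: {0,3,5,6} 2  {3,4,5,6} 4
  5 to go: {0,3,4,5,6} 6  {2,3,4,5,6} 4
  if 0:i drops first: 4 orders
  if 1:k drops first: 10 orders
heap linearizations: 14

14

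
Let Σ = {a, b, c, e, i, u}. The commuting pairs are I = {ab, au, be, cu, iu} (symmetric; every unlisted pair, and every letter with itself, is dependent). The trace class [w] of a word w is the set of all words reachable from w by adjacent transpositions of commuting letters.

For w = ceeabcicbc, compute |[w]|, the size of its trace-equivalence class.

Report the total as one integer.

piece 0:c — minimal
piece 1:e rests on {0:c}
piece 2:e rests on {1:e}
piece 3:a rests on {2:e}
piece 4:b rests on {0:c}
piece 5:c rests on {3:a, 4:b}
piece 6:i rests on {5:c}
piece 7:c rests on {6:i}
piece 8:b rests on {7:c}
piece 9:c rests on {8:b}
minimal pieces: {0:c}
ways to finish when only these pieces remain (= sum over removing one remaining piece with nothing left below it):
  1 left: {9}→1
  2 left: {8,9}→1
  3 left: {7,8,9}→1
  4 left: {6,7,8,9}→1
  5 left: {5,6,7,8,9}→1
  6 left: {3,5,6,7,8,9}→1  {4,5,6,7,8,9}→1
  7 left: {2,3,5,6,7,8,9}→1  {3,4,5,6,7,8,9}→2
  8 left: {1,2,3,5,6,7,8,9}→1  {2,3,4,5,6,7,8,9}→3
  placing 0:c first → 4 extensions

4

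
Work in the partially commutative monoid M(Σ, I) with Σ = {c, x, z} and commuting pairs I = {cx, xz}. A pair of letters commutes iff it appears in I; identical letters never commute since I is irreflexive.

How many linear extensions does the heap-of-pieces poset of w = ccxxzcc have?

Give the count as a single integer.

21

piece 0:c — minimal
piece 1:c rests on {0:c}
piece 2:x — minimal
piece 3:x rests on {2:x}
piece 4:z rests on {1:c}
piece 5:c rests on {4:z}
piece 6:c rests on {5:c}
minimal pieces: {0:c, 2:x}
ways to finish when only these pieces remain (= sum over removing one remaining piece with nothing left below it):
  1 left: {3}→1  {6}→1
  2 left: {2,3}→1  {3,6}→2  {5,6}→1
  3 left: {2,3,6}→3  {3,5,6}→3  {4,5,6}→1
  4 left: {1,4,5,6}→1  {2,3,5,6}→6  {3,4,5,6}→4
  5 left: {0,1,4,5,6}→1  {1,3,4,5,6}→5  {2,3,4,5,6}→10
  placing 0:c first → 15 extensions
  placing 2:x first → 6 extensions
total linear extensions = 21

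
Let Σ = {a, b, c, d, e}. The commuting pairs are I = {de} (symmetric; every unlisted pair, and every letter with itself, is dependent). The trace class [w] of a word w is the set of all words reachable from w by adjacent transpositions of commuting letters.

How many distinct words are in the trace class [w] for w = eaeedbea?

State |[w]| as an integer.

0(e) covers ∅
1(a) covers 0:e
2(e) covers 1:a
3(e) covers 2:e
4(d) covers 1:a
5(b) covers 3:e, 4:d
6(e) covers 5:b
7(a) covers 6:e
floor of heap: 0:e
completions by unplaced set U, small U first (add the entries for U minus each lowest piece of U):
  |U|=1: {7}:1
  |U|=2: {6,7}:1
  |U|=3: {5,6,7}:1
  |U|=4: {3,5,6,7}:1  {4,5,6,7}:1
  |U|=5: {2,3,5,6,7}:1  {3,4,5,6,7}:2
  |U|=6: {2,3,4,5,6,7}:3
  start at 0(e): 3

3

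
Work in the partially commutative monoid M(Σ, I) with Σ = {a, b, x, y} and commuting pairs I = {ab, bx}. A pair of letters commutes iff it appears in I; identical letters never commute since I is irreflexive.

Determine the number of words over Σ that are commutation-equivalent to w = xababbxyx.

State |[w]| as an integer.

drop 0:x onto floor
drop 1:a onto {0:x}
drop 2:b onto floor
drop 3:a onto {1:a}
drop 4:b onto {2:b}
drop 5:b onto {4:b}
drop 6:x onto {3:a}
drop 7:y onto {5:b, 6:x}
drop 8:x onto {7:y}
ground layer = {0:x, 2:b}
drop-orders for the pieces not yet dropped (sum over which currently-grounded one goes next):
  1 to go: {8} 1
  2 to go: {7,8} 1
  3 to go: {5,7,8} 1  {6,7,8} 1
  4 to go: {3,6,7,8} 1  {4,5,7,8} 1  {5,6,7,8} 2
  5 to go: {1,3,6,7,8} 1  {2,4,5,7,8} 1  {3,5,6,7,8} 3  {4,5,6,7,8} 3
  6 to go: {0,1,3,6,7,8} 1  {1,3,5,6,7,8} 4  {2,4,5,6,7,8} 4  {3,4,5,6,7,8} 6
  7 to go: {0,1,3,5,6,7,8} 5  {1,3,4,5,6,7,8} 10  {2,3,4,5,6,7,8} 10
  if 0:x drops first: 20 orders
  if 2:b drops first: 15 orders
heap linearizations: 35

35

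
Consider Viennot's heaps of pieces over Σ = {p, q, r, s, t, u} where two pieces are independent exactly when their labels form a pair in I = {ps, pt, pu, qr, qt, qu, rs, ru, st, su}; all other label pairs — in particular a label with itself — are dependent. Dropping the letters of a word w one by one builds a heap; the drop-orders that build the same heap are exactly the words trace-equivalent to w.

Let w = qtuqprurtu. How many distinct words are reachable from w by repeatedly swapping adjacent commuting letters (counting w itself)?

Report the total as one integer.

52

drop 0:q onto floor
drop 1:t onto floor
drop 2:u onto {1:t}
drop 3:q onto {0:q}
drop 4:p onto {3:q}
drop 5:r onto {1:t, 4:p}
drop 6:u onto {2:u}
drop 7:r onto {5:r}
drop 8:t onto {6:u, 7:r}
drop 9:u onto {8:t}
ground layer = {0:q, 1:t}
drop-orders for the pieces not yet dropped (sum over which currently-grounded one goes next):
  1 to go: {9} 1
  2 to go: {8,9} 1
  3 to go: {6,8,9} 1  {7,8,9} 1
  4 to go: {2,6,8,9} 1  {5,7,8,9} 1  {6,7,8,9} 2
  5 to go: {2,6,7,8,9} 3  {4,5,7,8,9} 1  {5,6,7,8,9} 3
  6 to go: {2,5,6,7,8,9} 6  {3,4,5,7,8,9} 1  {4,5,6,7,8,9} 4
  7 to go: {0,3,4,5,7,8,9} 1  {1,2,5,6,7,8,9} 6  {2,4,5,6,7,8,9} 10  {3,4,5,6,7,8,9} 5
  8 to go: {0,3,4,5,6,7,8,9} 6  {1,2,4,5,6,7,8,9} 16  {2,3,4,5,6,7,8,9} 15
  if 0:q drops first: 31 orders
  if 1:t drops first: 21 orders
heap linearizations: 52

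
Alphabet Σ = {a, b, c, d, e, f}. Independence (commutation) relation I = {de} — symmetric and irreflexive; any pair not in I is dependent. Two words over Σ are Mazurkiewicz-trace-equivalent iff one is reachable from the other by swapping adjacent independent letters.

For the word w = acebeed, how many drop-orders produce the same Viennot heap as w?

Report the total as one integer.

3

0(a) covers ∅
1(c) covers 0:a
2(e) covers 1:c
3(b) covers 2:e
4(e) covers 3:b
5(e) covers 4:e
6(d) covers 3:b
floor of heap: 0:a
completions by unplaced set U, small U first (add the entries for U minus each lowest piece of U):
  |U|=1: {5}:1  {6}:1
  |U|=2: {4,5}:1  {5,6}:2
  |U|=3: {4,5,6}:3
  |U|=4: {3,4,5,6}:3
  |U|=5: {2,3,4,5,6}:3
  start at 0(a): 3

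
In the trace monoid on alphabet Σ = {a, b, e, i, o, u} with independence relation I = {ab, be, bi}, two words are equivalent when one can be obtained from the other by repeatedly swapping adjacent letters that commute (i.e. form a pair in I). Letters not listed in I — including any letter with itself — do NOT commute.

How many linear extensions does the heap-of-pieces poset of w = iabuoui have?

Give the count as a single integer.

3

0(i) covers ∅
1(a) covers 0:i
2(b) covers ∅
3(u) covers 1:a, 2:b
4(o) covers 3:u
5(u) covers 4:o
6(i) covers 5:u
floor of heap: 0:i, 2:b
completions by unplaced set U, small U first (add the entries for U minus each lowest piece of U):
  |U|=1: {6}:1
  |U|=2: {5,6}:1
  |U|=3: {4,5,6}:1
  |U|=4: {3,4,5,6}:1
  |U|=5: {1,3,4,5,6}:1  {2,3,4,5,6}:1
  start at 0(i): 2
  start at 2(b): 1
sum over floor = 3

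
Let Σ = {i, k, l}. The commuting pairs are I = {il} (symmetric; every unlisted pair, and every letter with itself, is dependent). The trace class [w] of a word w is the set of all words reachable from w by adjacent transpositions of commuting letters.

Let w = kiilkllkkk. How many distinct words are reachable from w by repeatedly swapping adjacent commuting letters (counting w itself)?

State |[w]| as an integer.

#0=k has no predecessor
#1=i depends on [0:k]
#2=i depends on [1:i]
#3=l depends on [0:k]
#4=k depends on [2:i, 3:l]
#5=l depends on [4:k]
#6=l depends on [5:l]
#7=k depends on [6:l]
#8=k depends on [7:k]
#9=k depends on [8:k]
sources: [0:k]
N(rest) = Σ N(rest − s) over sources s of rest; N(one piece) = 1:
  size 1 → [9]=1
  size 2 → [8,9]=1
  size 3 → [7,8,9]=1
  size 4 → [6,7,8,9]=1
  size 5 → [5,6,7,8,9]=1
  size 6 → [4,5,6,7,8,9]=1
  size 7 → [2,4,5,6,7,8,9]=1  [3,4,5,6,7,8,9]=1
  size 8 → [1,2,4,5,6,7,8,9]=1  [2,3,4,5,6,7,8,9]=2
  first=0(k) contributes 3

3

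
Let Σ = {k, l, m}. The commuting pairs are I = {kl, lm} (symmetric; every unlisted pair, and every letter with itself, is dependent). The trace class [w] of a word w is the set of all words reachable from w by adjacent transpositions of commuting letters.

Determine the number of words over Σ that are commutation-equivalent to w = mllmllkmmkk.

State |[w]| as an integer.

drop 0:m onto floor
drop 1:l onto floor
drop 2:l onto {1:l}
drop 3:m onto {0:m}
drop 4:l onto {2:l}
drop 5:l onto {4:l}
drop 6:k onto {3:m}
drop 7:m onto {6:k}
drop 8:m onto {7:m}
drop 9:k onto {8:m}
drop 10:k onto {9:k}
ground layer = {0:m, 1:l}
drop-orders for the pieces not yet dropped (sum over which currently-grounded one goes next):
  1 to go: {5} 1  {10} 1
  2 to go: {4,5} 1  {5,10} 2  {9,10} 1
  3 to go: {2,4,5} 1  {4,5,10} 3  {5,9,10} 3  {8,9,10} 1
  4 to go: {1,2,4,5} 1  {2,4,5,10} 4  {4,5,9,10} 6  {5,8,9,10} 4  {7,8,9,10} 1
  5 to go: {1,2,4,5,10} 5  {2,4,5,9,10} 10  {4,5,8,9,10} 10  {5,7,8,9,10} 5  {6,7,8,9,10} 1
  6 to go: {1,2,4,5,9,10} 15  {2,4,5,8,9,10} 20  {3,6,7,8,9,10} 1  {4,5,7,8,9,10} 15  {5,6,7,8,9,10} 6
  7 to go: {0,3,6,7,8,9,10} 1  {1,2,4,5,8,9,10} 35  {2,4,5,7,8,9,10} 35  {3,5,6,7,8,9,10} 7  {4,5,6,7,8,9,10} 21
  8 to go: {0,3,5,6,7,8,9,10} 8  {1,2,4,5,7,8,9,10} 70  {2,4,5,6,7,8,9,10} 56  {3,4,5,6,7,8,9,10} 28
  9 to go: {0,3,4,5,6,7,8,9,10} 36  {1,2,4,5,6,7,8,9,10} 126  {2,3,4,5,6,7,8,9,10} 84
  if 0:m drops first: 210 orders
  if 1:l drops first: 120 orders
heap linearizations: 330

330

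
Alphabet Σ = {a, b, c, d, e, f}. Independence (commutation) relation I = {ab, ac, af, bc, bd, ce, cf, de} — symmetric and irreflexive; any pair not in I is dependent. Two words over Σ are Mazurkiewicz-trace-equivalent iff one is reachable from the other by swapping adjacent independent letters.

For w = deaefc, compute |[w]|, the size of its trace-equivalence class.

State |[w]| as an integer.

#0=d has no predecessor
#1=e has no predecessor
#2=a depends on [0:d, 1:e]
#3=e depends on [2:a]
#4=f depends on [3:e]
#5=c depends on [0:d]
sources: [0:d, 1:e]
N(rest) = Σ N(rest − s) over sources s of rest; N(one piece) = 1:
  size 1 → [4]=1  [5]=1
  size 2 → [3,4]=1  [4,5]=2
  size 3 → [2,3,4]=1  [3,4,5]=3
  size 4 → [1,2,3,4]=1  [2,3,4,5]=4
  first=0(d) contributes 5
  first=1(e) contributes 4
|[w]| = 9

9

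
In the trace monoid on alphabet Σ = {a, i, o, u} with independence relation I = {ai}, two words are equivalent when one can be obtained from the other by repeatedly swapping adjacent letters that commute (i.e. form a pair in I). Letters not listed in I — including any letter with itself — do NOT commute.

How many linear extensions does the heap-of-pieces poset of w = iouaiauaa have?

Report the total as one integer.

#0=i has no predecessor
#1=o depends on [0:i]
#2=u depends on [1:o]
#3=a depends on [2:u]
#4=i depends on [2:u]
#5=a depends on [3:a]
#6=u depends on [4:i, 5:a]
#7=a depends on [6:u]
#8=a depends on [7:a]
sources: [0:i]
N(rest) = Σ N(rest − s) over sources s of rest; N(one piece) = 1:
  size 1 → [8]=1
  size 2 → [7,8]=1
  size 3 → [6,7,8]=1
  size 4 → [4,6,7,8]=1  [5,6,7,8]=1
  size 5 → [3,5,6,7,8]=1  [4,5,6,7,8]=2
  size 6 → [3,4,5,6,7,8]=3
  size 7 → [2,3,4,5,6,7,8]=3
  first=0(i) contributes 3

3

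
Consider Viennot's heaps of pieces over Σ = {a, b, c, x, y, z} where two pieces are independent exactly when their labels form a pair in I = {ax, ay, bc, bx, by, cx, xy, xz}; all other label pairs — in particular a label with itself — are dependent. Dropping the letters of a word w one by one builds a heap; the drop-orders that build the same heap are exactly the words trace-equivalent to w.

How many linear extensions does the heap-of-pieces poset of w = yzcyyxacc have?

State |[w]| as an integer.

piece 0:y — minimal
piece 1:z rests on {0:y}
piece 2:c rests on {1:z}
piece 3:y rests on {2:c}
piece 4:y rests on {3:y}
piece 5:x — minimal
piece 6:a rests on {2:c}
piece 7:c rests on {4:y, 6:a}
piece 8:c rests on {7:c}
minimal pieces: {0:y, 5:x}
ways to finish when only these pieces remain (= sum over removing one remaining piece with nothing left below it):
  1 left: {5}→1  {8}→1
  2 left: {5,8}→2  {7,8}→1
  3 left: {4,7,8}→1  {5,7,8}→3  {6,7,8}→1
  4 left: {3,4,7,8}→1  {4,5,7,8}→4  {4,6,7,8}→2  {5,6,7,8}→4
  5 left: {3,4,5,7,8}→5  {3,4,6,7,8}→3  {4,5,6,7,8}→10
  6 left: {2,3,4,6,7,8}→3  {3,4,5,6,7,8}→18
  7 left: {1,2,3,4,6,7,8}→3  {2,3,4,5,6,7,8}→21
  placing 0:y first → 24 extensions
  placing 5:x first → 3 extensions
total linear extensions = 27

27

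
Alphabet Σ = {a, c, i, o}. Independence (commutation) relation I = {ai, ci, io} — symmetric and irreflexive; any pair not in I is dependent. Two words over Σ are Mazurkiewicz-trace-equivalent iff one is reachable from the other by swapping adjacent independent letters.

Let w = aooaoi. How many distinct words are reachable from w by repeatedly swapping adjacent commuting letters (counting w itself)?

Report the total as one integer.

6

drop 0:a onto floor
drop 1:o onto {0:a}
drop 2:o onto {1:o}
drop 3:a onto {2:o}
drop 4:o onto {3:a}
drop 5:i onto floor
ground layer = {0:a, 5:i}
drop-orders for the pieces not yet dropped (sum over which currently-grounded one goes next):
  1 to go: {4} 1  {5} 1
  2 to go: {3,4} 1  {4,5} 2
  3 to go: {2,3,4} 1  {3,4,5} 3
  4 to go: {1,2,3,4} 1  {2,3,4,5} 4
  if 0:a drops first: 5 orders
  if 5:i drops first: 1 orders
heap linearizations: 6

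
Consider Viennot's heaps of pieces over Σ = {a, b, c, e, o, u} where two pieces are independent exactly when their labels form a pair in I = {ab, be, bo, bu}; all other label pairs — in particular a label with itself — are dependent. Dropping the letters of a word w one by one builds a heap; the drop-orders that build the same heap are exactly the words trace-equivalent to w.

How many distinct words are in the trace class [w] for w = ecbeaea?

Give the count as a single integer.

#0=e has no predecessor
#1=c depends on [0:e]
#2=b depends on [1:c]
#3=e depends on [1:c]
#4=a depends on [3:e]
#5=e depends on [4:a]
#6=a depends on [5:e]
sources: [0:e]
N(rest) = Σ N(rest − s) over sources s of rest; N(one piece) = 1:
  size 1 → [2]=1  [6]=1
  size 2 → [2,6]=2  [5,6]=1
  size 3 → [2,5,6]=3  [4,5,6]=1
  size 4 → [2,4,5,6]=4  [3,4,5,6]=1
  size 5 → [2,3,4,5,6]=5
  first=0(e) contributes 5

5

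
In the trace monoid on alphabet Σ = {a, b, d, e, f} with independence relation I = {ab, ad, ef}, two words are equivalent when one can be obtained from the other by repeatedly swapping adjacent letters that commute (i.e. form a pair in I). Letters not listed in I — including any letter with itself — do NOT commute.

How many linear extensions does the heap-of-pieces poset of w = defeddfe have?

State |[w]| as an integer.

6

piece 0:d — minimal
piece 1:e rests on {0:d}
piece 2:f rests on {0:d}
piece 3:e rests on {1:e}
piece 4:d rests on {2:f, 3:e}
piece 5:d rests on {4:d}
piece 6:f rests on {5:d}
piece 7:e rests on {5:d}
minimal pieces: {0:d}
ways to finish when only these pieces remain (= sum over removing one remaining piece with nothing left below it):
  1 left: {6}→1  {7}→1
  2 left: {6,7}→2
  3 left: {5,6,7}→2
  4 left: {4,5,6,7}→2
  5 left: {2,4,5,6,7}→2  {3,4,5,6,7}→2
  6 left: {1,3,4,5,6,7}→2  {2,3,4,5,6,7}→4
  placing 0:d first → 6 extensions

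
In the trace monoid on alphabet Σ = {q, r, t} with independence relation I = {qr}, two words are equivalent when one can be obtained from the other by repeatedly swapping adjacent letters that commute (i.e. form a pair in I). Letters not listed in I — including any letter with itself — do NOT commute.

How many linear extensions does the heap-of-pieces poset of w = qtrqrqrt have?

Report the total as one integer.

0(q) covers ∅
1(t) covers 0:q
2(r) covers 1:t
3(q) covers 1:t
4(r) covers 2:r
5(q) covers 3:q
6(r) covers 4:r
7(t) covers 5:q, 6:r
floor of heap: 0:q
completions by unplaced set U, small U first (add the entries for U minus each lowest piece of U):
  |U|=1: {7}:1
  |U|=2: {5,7}:1  {6,7}:1
  |U|=3: {3,5,7}:1  {4,6,7}:1  {5,6,7}:2
  |U|=4: {2,4,6,7}:1  {3,5,6,7}:3  {4,5,6,7}:3
  |U|=5: {2,4,5,6,7}:4  {3,4,5,6,7}:6
  |U|=6: {2,3,4,5,6,7}:10
  start at 0(q): 10

10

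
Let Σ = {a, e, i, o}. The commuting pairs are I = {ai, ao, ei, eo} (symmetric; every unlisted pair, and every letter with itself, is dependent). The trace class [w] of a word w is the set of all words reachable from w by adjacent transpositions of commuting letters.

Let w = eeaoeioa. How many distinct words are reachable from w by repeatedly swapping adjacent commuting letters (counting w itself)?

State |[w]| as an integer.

drop 0:e onto floor
drop 1:e onto {0:e}
drop 2:a onto {1:e}
drop 3:o onto floor
drop 4:e onto {2:a}
drop 5:i onto {3:o}
drop 6:o onto {5:i}
drop 7:a onto {4:e}
ground layer = {0:e, 3:o}
drop-orders for the pieces not yet dropped (sum over which currently-grounded one goes next):
  1 to go: {6} 1  {7} 1
  2 to go: {4,7} 1  {5,6} 1  {6,7} 2
  3 to go: {2,4,7} 1  {3,5,6} 1  {4,6,7} 3  {5,6,7} 3
  4 to go: {1,2,4,7} 1  {2,4,6,7} 4  {3,5,6,7} 4  {4,5,6,7} 6
  5 to go: {0,1,2,4,7} 1  {1,2,4,6,7} 5  {2,4,5,6,7} 10  {3,4,5,6,7} 10
  6 to go: {0,1,2,4,6,7} 6  {1,2,4,5,6,7} 15  {2,3,4,5,6,7} 20
  if 0:e drops first: 35 orders
  if 3:o drops first: 21 orders
heap linearizations: 56

56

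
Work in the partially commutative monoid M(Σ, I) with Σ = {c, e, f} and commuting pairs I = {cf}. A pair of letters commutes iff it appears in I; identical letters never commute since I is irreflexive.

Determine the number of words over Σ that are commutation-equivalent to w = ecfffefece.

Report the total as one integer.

#0=e has no predecessor
#1=c depends on [0:e]
#2=f depends on [0:e]
#3=f depends on [2:f]
#4=f depends on [3:f]
#5=e depends on [1:c, 4:f]
#6=f depends on [5:e]
#7=e depends on [6:f]
#8=c depends on [7:e]
#9=e depends on [8:c]
sources: [0:e]
N(rest) = Σ N(rest − s) over sources s of rest; N(one piece) = 1:
  size 1 → [9]=1
  size 2 → [8,9]=1
  size 3 → [7,8,9]=1
  size 4 → [6,7,8,9]=1
  size 5 → [5,6,7,8,9]=1
  size 6 → [1,5,6,7,8,9]=1  [4,5,6,7,8,9]=1
  size 7 → [1,4,5,6,7,8,9]=2  [3,4,5,6,7,8,9]=1
  size 8 → [1,3,4,5,6,7,8,9]=3  [2,3,4,5,6,7,8,9]=1
  first=0(e) contributes 4

4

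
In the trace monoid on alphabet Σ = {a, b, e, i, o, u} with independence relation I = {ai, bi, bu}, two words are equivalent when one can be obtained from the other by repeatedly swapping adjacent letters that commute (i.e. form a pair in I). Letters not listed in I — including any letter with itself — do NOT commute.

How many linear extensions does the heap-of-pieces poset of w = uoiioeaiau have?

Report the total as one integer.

drop 0:u onto floor
drop 1:o onto {0:u}
drop 2:i onto {1:o}
drop 3:i onto {2:i}
drop 4:o onto {3:i}
drop 5:e onto {4:o}
drop 6:a onto {5:e}
drop 7:i onto {5:e}
drop 8:a onto {6:a}
drop 9:u onto {7:i, 8:a}
ground layer = {0:u}
drop-orders for the pieces not yet dropped (sum over which currently-grounded one goes next):
  1 to go: {9} 1
  2 to go: {7,9} 1  {8,9} 1
  3 to go: {6,8,9} 1  {7,8,9} 2
  4 to go: {6,7,8,9} 3
  5 to go: {5,6,7,8,9} 3
  6 to go: {4,5,6,7,8,9} 3
  7 to go: {3,4,5,6,7,8,9} 3
  8 to go: {2,3,4,5,6,7,8,9} 3
  if 0:u drops first: 3 orders

3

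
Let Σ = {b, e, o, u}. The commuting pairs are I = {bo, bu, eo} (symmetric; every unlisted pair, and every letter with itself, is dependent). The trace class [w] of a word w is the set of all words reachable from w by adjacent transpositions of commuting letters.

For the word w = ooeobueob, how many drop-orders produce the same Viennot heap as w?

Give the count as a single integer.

46

#0=o has no predecessor
#1=o depends on [0:o]
#2=e has no predecessor
#3=o depends on [1:o]
#4=b depends on [2:e]
#5=u depends on [2:e, 3:o]
#6=e depends on [4:b, 5:u]
#7=o depends on [5:u]
#8=b depends on [6:e]
sources: [0:o, 2:e]
N(rest) = Σ N(rest − s) over sources s of rest; N(one piece) = 1:
  size 1 → [7]=1  [8]=1
  size 2 → [6,8]=1  [7,8]=2
  size 3 → [4,6,8]=1  [6,7,8]=3
  size 4 → [4,6,7,8]=4  [5,6,7,8]=3
  size 5 → [3,5,6,7,8]=3  [4,5,6,7,8]=7
  size 6 → [1,3,5,6,7,8]=3  [2,4,5,6,7,8]=7  [3,4,5,6,7,8]=10
  size 7 → [0,1,3,5,6,7,8]=3  [1,3,4,5,6,7,8]=13  [2,3,4,5,6,7,8]=17
  first=0(o) contributes 30
  first=2(e) contributes 16
|[w]| = 46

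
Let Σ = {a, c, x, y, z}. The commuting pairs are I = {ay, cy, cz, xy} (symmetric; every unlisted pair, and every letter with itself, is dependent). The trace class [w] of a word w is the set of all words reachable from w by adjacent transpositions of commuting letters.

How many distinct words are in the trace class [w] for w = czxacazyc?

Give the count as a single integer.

6

#0=c has no predecessor
#1=z has no predecessor
#2=x depends on [0:c, 1:z]
#3=a depends on [2:x]
#4=c depends on [3:a]
#5=a depends on [4:c]
#6=z depends on [5:a]
#7=y depends on [6:z]
#8=c depends on [5:a]
sources: [0:c, 1:z]
N(rest) = Σ N(rest − s) over sources s of rest; N(one piece) = 1:
  size 1 → [7]=1  [8]=1
  size 2 → [6,7]=1  [7,8]=2
  size 3 → [6,7,8]=3
  size 4 → [5,6,7,8]=3
  size 5 → [4,5,6,7,8]=3
  size 6 → [3,4,5,6,7,8]=3
  size 7 → [2,3,4,5,6,7,8]=3
  first=0(c) contributes 3
  first=1(z) contributes 3
|[w]| = 6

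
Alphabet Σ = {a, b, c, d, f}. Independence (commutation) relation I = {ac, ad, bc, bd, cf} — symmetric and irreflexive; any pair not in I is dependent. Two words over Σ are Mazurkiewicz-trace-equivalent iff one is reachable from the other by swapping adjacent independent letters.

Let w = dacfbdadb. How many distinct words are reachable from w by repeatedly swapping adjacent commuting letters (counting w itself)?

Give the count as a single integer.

piece 0:d — minimal
piece 1:a — minimal
piece 2:c rests on {0:d}
piece 3:f rests on {0:d, 1:a}
piece 4:b rests on {3:f}
piece 5:d rests on {2:c, 3:f}
piece 6:a rests on {4:b}
piece 7:d rests on {5:d}
piece 8:b rests on {6:a}
minimal pieces: {0:d, 1:a}
ways to finish when only these pieces remain (= sum over removing one remaining piece with nothing left below it):
  1 left: {7}→1  {8}→1
  2 left: {5,7}→1  {6,8}→1  {7,8}→2
  3 left: {2,5,7}→1  {4,6,8}→1  {5,7,8}→3  {6,7,8}→3
  4 left: {2,5,7,8}→4  {4,6,7,8}→4  {5,6,7,8}→6
  5 left: {2,5,6,7,8}→10  {4,5,6,7,8}→10
  6 left: {2,4,5,6,7,8}→20  {3,4,5,6,7,8}→10
  7 left: {1,3,4,5,6,7,8}→10  {2,3,4,5,6,7,8}→30
  placing 0:d first → 40 extensions
  placing 1:a first → 30 extensions
total linear extensions = 70

70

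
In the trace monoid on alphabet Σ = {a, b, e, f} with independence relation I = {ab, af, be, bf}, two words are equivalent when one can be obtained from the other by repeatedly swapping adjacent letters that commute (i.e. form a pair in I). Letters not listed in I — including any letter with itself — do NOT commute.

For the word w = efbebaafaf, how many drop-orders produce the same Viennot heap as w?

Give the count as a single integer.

450

piece 0:e — minimal
piece 1:f rests on {0:e}
piece 2:b — minimal
piece 3:e rests on {1:f}
piece 4:b rests on {2:b}
piece 5:a rests on {3:e}
piece 6:a rests on {5:a}
piece 7:f rests on {3:e}
piece 8:a rests on {6:a}
piece 9:f rests on {7:f}
minimal pieces: {0:e, 2:b}
ways to finish when only these pieces remain (= sum over removing one remaining piece with nothing left below it):
  1 left: {4}→1  {8}→1  {9}→1
  2 left: {2,4}→1  {4,8}→2  {4,9}→2  {6,8}→1  {7,9}→1  {8,9}→2
  3 left: {2,4,8}→3  {2,4,9}→3  {4,6,8}→3  {4,7,9}→3  {4,8,9}→6  {5,6,8}→1  {6,8,9}→3  {7,8,9}→3
  4 left: {2,4,6,8}→6  {2,4,7,9}→6  {2,4,8,9}→12  {4,5,6,8}→4  {4,6,8,9}→12  {4,7,8,9}→12  {5,6,8,9}→4  {6,7,8,9}→6
  5 left: {2,4,5,6,8}→10  {2,4,6,8,9}→30  {2,4,7,8,9}→30  {4,5,6,8,9}→20  {4,6,7,8,9}→30  {5,6,7,8,9}→10
  6 left: {2,4,5,6,8,9}→60  {2,4,6,7,8,9}→90  {3,5,6,7,8,9}→10  {4,5,6,7,8,9}→60
  7 left: {1,3,5,6,7,8,9}→10  {2,4,5,6,7,8,9}→210  {3,4,5,6,7,8,9}→70
  8 left: {0,1,3,5,6,7,8,9}→10  {1,3,4,5,6,7,8,9}→80  {2,3,4,5,6,7,8,9}→280
  placing 0:e first → 360 extensions
  placing 2:b first → 90 extensions
total linear extensions = 450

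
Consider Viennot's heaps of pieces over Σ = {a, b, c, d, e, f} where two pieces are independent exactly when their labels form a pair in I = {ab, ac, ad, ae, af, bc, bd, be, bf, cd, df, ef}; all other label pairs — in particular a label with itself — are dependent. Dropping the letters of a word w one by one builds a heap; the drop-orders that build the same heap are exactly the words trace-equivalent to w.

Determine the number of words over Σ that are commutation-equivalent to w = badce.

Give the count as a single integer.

drop 0:b onto floor
drop 1:a onto floor
drop 2:d onto floor
drop 3:c onto floor
drop 4:e onto {2:d, 3:c}
ground layer = {0:b, 1:a, 2:d, 3:c}
drop-orders for the pieces not yet dropped (sum over which currently-grounded one goes next):
  1 to go: {0} 1  {1} 1  {4} 1
  2 to go: {0,1} 2  {0,4} 2  {1,4} 2  {2,4} 1  {3,4} 1
  3 to go: {0,1,4} 6  {0,2,4} 3  {0,3,4} 3  {1,2,4} 3  {1,3,4} 3  {2,3,4} 2
  if 0:b drops first: 8 orders
  if 1:a drops first: 8 orders
  if 2:d drops first: 12 orders
  if 3:c drops first: 12 orders
heap linearizations: 40

40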